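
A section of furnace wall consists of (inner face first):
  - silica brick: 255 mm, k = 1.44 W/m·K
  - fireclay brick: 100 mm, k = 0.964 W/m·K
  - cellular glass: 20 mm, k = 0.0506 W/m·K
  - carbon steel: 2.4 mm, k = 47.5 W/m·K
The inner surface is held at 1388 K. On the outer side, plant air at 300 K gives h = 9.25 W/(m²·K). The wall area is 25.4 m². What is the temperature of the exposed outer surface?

T ≈ 450 K

Treating each layer as a thermal resistance in series:
R_silica brick = L/(kA) = 0.255/(1.44×25.4) = 0.006972 K/W
R_fireclay brick = L/(kA) = 0.1/(0.964×25.4) = 0.004084 K/W
R_cellular glass = L/(kA) = 0.02/(0.0506×25.4) = 0.01556 K/W
R_carbon steel = L/(kA) = 0.0024/(47.5×25.4) = 1.989×10^-6 K/W
R_outer film = 1/(h_o·A) = 1/(9.25×25.4) = 0.004256 K/W
R_total = 0.03088 K/W;  Q = ΔT/R_total = 1088/0.03088 = 35240 W
T_interface = T_inner − Q·ΣR(inner→interface) = 1388 − 35200×0.02662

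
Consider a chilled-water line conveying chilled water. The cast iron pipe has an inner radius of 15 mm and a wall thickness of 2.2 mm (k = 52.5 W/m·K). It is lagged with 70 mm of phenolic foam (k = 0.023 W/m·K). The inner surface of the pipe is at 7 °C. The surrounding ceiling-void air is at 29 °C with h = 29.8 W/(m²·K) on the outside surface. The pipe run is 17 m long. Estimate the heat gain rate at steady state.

For a radial system each layer contributes R = ln(r_out/r_in)/(2πkL); films add R = 1/(hA).
R_cast iron pipe wall = ln(17.2/15)/(2π×52.5×17) = 2.441×10^-5 K/W
R_phenolic foam = ln(87.2/17.2)/(2π×0.023×17) = 0.6608 K/W
R_outer film = 1/(h_o·2πr_oL) = 1/(29.8×2π×0.0872×17) = 0.003603 K/W
R_total = 0.6644 K/W
Q = ΔT/R_total = 22/0.6644

Q ≈ 33.1 W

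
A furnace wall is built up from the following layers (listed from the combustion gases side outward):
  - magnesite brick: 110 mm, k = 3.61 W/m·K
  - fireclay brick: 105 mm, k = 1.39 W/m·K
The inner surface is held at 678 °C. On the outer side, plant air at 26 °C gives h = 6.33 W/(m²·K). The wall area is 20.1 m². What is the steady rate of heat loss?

Q ≈ 49600 W

Model the wall as resistances in series:
R_magnesite brick = L/(kA) = 0.11/(3.61×20.1) = 0.001516 K/W
R_fireclay brick = L/(kA) = 0.105/(1.39×20.1) = 0.003758 K/W
R_outer film = 1/(h_o·A) = 1/(6.33×20.1) = 0.00786 K/W
R_total = 0.01313 K/W
Q = ΔT / R_total = 652 / 0.01313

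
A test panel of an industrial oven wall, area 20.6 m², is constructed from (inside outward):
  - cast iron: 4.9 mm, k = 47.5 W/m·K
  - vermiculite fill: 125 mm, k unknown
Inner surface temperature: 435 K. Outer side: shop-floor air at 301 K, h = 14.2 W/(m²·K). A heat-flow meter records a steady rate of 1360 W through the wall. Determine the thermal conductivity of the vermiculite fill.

k ≈ 0.0638 W/(m·K)

Model the wall as resistances in series:
R_cast iron = L/(kA) = 0.0049/(47.5×20.6) = 5.008×10^-6 K/W
R_outer film = 1/(h_o·A) = 1/(14.2×20.6) = 0.003419 K/W
Sum of known resistances R_other = 0.003424 K/W
Total R = ΔT/Q = 134/1360 = 0.09853 K/W
R_vermiculite fill = R_total − R_other = 0.09511 K/W
k = L/(R·A) = 0.125/(0.09511×20.6)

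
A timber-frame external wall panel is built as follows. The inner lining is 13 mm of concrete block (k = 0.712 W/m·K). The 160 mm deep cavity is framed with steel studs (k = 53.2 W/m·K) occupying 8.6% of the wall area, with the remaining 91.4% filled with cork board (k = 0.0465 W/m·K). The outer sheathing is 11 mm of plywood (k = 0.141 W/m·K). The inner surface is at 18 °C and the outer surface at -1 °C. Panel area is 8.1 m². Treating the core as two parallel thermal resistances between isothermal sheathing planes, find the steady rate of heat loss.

Sheathing layers in series; stud and cavity paths in parallel between them.
R_inner = 0.013/(0.712×8.1) = 0.002254 K/W
R_stud  = 0.16/(53.2×0.086×8.1) = 0.004317 K/W
R_cav   = 0.16/(0.0465×0.914×8.1) = 0.4648 K/W
1/R_core = 1/R_stud + 1/R_cav → R_core = 0.004278 K/W
R_outer = 0.011/(0.141×8.1) = 0.009631 K/W
R_total = 0.01616 K/W
Q = ΔT/R_total = 19/0.01616

Q ≈ 1180 W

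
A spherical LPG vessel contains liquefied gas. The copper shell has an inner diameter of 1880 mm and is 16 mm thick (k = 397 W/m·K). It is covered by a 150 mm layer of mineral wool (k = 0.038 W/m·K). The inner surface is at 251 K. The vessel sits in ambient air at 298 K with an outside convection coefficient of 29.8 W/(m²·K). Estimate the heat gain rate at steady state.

Spherical conduction: R = (1/r_in − 1/r_out)/(4πk) per layer; series-sum.
R_copper shell = (1/0.94 − 1/0.956)/(4π×397) = 3.569×10^-6 K/W
R_mineral wool = (1/0.956 − 1/1.106)/(4π×0.038) = 0.2971 K/W
R_outer film = 1/(h·4πr_o²) = 1/(29.8×4π×1.106²) = 0.002183 K/W
R_total = 0.2993 K/W
Q = ΔT/R_total = 47/0.2993

Q ≈ 157 W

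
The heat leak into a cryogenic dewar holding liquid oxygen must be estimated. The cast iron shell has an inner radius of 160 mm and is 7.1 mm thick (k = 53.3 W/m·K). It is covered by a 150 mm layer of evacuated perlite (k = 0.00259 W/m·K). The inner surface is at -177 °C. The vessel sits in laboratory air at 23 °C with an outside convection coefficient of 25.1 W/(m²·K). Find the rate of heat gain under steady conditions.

Radial (spherical) resistances in series:
R_cast iron shell = (1/0.16 − 1/0.1671)/(4π×53.3) = 3.965×10^-4 K/W
R_evacuated perlite = (1/0.1671 − 1/0.3171)/(4π×0.00259) = 86.98 K/W
R_outer film = 1/(h·4πr_o²) = 1/(25.1×4π×0.3171²) = 0.03153 K/W
R_total = 87.01 K/W
Q = ΔT/R_total = 200/87.01

Q ≈ 2.3 W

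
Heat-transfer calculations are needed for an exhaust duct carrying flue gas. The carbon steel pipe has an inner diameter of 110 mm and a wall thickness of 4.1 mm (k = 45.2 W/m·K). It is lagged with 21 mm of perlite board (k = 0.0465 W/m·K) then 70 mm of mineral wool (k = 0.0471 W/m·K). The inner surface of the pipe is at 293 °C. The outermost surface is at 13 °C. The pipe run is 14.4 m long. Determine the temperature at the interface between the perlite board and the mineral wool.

T ≈ 201 °C

Cylindrical conduction, so R = ln(r₂/r₁)/(2πkL) per layer, in series:
R_carbon steel pipe wall = ln(59.1/55)/(2π×45.2×14.4) = 1.758×10^-5 K/W
R_perlite board = ln(80.1/59.1)/(2π×0.0465×14.4) = 0.07227 K/W
R_mineral wool = ln(150.1/80.1)/(2π×0.0471×14.4) = 0.1474 K/W
R_total = 0.2197 K/W
Q = ΔT/R_total = 280/0.2197
Q = 1270 W
T_interface = T_inner − Q·ΣR(inner→interface) = 293 − 1270×0.07228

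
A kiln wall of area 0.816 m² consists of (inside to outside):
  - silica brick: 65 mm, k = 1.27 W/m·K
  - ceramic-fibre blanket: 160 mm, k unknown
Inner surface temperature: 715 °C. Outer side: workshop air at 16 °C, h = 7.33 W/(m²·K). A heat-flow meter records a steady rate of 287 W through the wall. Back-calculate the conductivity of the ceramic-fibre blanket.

k ≈ 0.0889 W/(m·K)

Treating each layer as a thermal resistance in series:
R_silica brick = L/(kA) = 0.065/(1.27×0.816) = 0.06272 K/W
R_outer film = 1/(h_o·A) = 1/(7.33×0.816) = 0.1672 K/W
Sum of known resistances R_other = 0.2299 K/W
Total R = ΔT/Q = 699/287 = 2.436 K/W
R_ceramic-fibre blanket = R_total − R_other = 2.206 K/W
k = L/(R·A) = 0.16/(2.206×0.816)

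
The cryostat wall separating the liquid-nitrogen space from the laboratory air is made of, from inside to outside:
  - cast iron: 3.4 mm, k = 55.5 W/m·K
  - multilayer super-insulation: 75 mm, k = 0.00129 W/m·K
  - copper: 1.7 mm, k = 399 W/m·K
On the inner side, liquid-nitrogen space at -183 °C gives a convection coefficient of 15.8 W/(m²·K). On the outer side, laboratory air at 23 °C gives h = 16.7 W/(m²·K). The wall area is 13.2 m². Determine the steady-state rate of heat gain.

Using the resistance-network approach (series):
R_inner film = 1/(h_i·A) = 1/(15.8×13.2) = 0.004795 K/W
R_cast iron = L/(kA) = 0.0034/(55.5×13.2) = 4.641×10^-6 K/W
R_multilayer super-insulation = L/(kA) = 0.075/(0.00129×13.2) = 4.405 K/W
R_copper = L/(kA) = 0.0017/(399×13.2) = 3.228×10^-7 K/W
R_outer film = 1/(h_o·A) = 1/(16.7×13.2) = 0.004536 K/W
R_total = 4.414 K/W
Q = ΔT / R_total = 206 / 4.414

Q ≈ 46.7 W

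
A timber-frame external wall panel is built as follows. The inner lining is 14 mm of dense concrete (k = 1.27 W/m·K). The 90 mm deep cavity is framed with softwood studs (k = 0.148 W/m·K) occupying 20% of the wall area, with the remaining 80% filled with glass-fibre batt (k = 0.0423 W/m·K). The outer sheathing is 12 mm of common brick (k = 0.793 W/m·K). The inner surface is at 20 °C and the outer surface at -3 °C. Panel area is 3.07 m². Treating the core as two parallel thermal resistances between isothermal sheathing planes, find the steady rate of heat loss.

Sheathing layers in series; stud and cavity paths in parallel between them.
R_inner = 0.014/(1.27×3.07) = 0.003591 K/W
R_stud  = 0.09/(0.148×0.2×3.07) = 0.9904 K/W
R_cav   = 0.09/(0.0423×0.8×3.07) = 0.8663 K/W
1/R_core = 1/R_stud + 1/R_cav → R_core = 0.4621 K/W
R_outer = 0.012/(0.793×3.07) = 0.004929 K/W
R_total = 0.4706 K/W
Q = ΔT/R_total = 23/0.4706

Q ≈ 48.9 W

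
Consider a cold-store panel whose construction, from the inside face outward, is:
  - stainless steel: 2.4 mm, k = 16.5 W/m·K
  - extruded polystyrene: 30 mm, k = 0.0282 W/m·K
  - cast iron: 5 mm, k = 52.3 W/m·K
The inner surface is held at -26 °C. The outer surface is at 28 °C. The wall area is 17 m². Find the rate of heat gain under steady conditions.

Model the wall as resistances in series:
R_stainless steel = L/(kA) = 0.0024/(16.5×17) = 8.556×10^-6 K/W
R_extruded polystyrene = L/(kA) = 0.03/(0.0282×17) = 0.06258 K/W
R_cast iron = L/(kA) = 0.005/(52.3×17) = 5.624×10^-6 K/W
R_total = 0.06259 K/W
Q = ΔT / R_total = 54 / 0.06259

Q ≈ 863 W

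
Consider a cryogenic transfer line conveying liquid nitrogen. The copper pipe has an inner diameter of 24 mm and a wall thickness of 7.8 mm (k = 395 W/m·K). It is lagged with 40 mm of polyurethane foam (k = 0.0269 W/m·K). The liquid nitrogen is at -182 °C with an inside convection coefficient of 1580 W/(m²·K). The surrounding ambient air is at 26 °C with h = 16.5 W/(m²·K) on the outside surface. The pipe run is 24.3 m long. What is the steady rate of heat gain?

Q ≈ 753 W

Cylindrical conduction, so R = ln(r₂/r₁)/(2πkL) per layer, in series:
R_inner film = 1/(h_i·2πr₁L) = 1/(1580×2π×0.012×24.3) = 3.454×10^-4 K/W
R_copper pipe wall = ln(19.8/12)/(2π×395×24.3) = 8.303×10^-6 K/W
R_polyurethane foam = ln(59.8/19.8)/(2π×0.0269×24.3) = 0.2691 K/W
R_outer film = 1/(h_o·2πr_oL) = 1/(16.5×2π×0.0598×24.3) = 0.006638 K/W
R_total = 0.2761 K/W
Q = ΔT/R_total = 208/0.2761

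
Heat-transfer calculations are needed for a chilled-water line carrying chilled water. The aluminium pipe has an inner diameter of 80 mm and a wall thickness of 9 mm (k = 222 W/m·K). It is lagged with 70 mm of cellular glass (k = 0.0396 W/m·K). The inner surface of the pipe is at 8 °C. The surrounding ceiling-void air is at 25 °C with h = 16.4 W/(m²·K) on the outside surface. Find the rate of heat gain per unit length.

q′ ≈ 4.66 W/m

Treating each annulus and film as a series resistance:
R_aluminium pipe wall = ln(49/40)/(2π×222×1) = 1.455×10^-4 K/W
R_cellular glass = ln(119/49)/(2π×0.0396×1) = 3.566 K/W
R_outer film = 1/(h_o·2πr_oL) = 1/(16.4×2π×0.119×1) = 0.08155 K/W
R_total = 3.648 K/W
Q = ΔT/R_total = 17/3.648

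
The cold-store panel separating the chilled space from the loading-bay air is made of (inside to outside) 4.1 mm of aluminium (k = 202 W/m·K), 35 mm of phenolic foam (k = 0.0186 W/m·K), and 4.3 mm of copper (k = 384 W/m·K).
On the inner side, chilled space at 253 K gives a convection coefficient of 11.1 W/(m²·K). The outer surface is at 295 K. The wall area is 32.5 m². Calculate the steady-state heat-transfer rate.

Q ≈ 692 W

Thermal resistances in series:
R_inner film = 1/(h_i·A) = 1/(11.1×32.5) = 0.002772 K/W
R_aluminium = L/(kA) = 0.0041/(202×32.5) = 6.245×10^-7 K/W
R_phenolic foam = L/(kA) = 0.035/(0.0186×32.5) = 0.0579 K/W
R_copper = L/(kA) = 0.0043/(384×32.5) = 3.446×10^-7 K/W
R_total = 0.06067 K/W
Q = ΔT / R_total = 42 / 0.06067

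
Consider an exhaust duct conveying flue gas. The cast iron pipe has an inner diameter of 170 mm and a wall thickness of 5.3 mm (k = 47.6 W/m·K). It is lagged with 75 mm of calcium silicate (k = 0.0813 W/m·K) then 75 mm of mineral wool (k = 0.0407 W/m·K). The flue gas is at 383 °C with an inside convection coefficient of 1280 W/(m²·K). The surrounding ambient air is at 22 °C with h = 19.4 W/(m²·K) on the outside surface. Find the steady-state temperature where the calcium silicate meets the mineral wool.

Radial resistances (cylindrical: R_cond = ln(r_o/r_i)/(2πkL), R_conv = 1/(h·2πrL)):
R_inner film = 1/(h_i·2πr₁L) = 1/(1280×2π×0.085×1) = 0.001463 K/W
R_cast iron pipe wall = ln(90.3/85)/(2π×47.6×1) = 2.022×10^-4 K/W
R_calcium silicate = ln(165.3/90.3)/(2π×0.0813×1) = 1.184 K/W
R_mineral wool = ln(240.3/165.3)/(2π×0.0407×1) = 1.463 K/W
R_outer film = 1/(h_o·2πr_oL) = 1/(19.4×2π×0.2403×1) = 0.03414 K/W
R_total = 2.682 K/W
Q = ΔT/R_total = 361/2.682
Q = 135 W/m
T_interface = T_inner − Q·ΣR(inner→interface) = 383 − 135×1.185

T ≈ 223 °C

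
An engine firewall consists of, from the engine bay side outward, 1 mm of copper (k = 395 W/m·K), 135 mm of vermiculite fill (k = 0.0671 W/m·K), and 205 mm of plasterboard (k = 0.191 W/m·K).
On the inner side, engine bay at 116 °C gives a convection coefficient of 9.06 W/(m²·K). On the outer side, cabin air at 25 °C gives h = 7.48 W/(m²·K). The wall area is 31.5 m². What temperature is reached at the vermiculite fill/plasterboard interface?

T ≈ 58 °C

Model the wall as resistances in series:
R_inner film = 1/(h_i·A) = 1/(9.06×31.5) = 0.003504 K/W
R_copper = L/(kA) = 0.001/(395×31.5) = 8.037×10^-8 K/W
R_vermiculite fill = L/(kA) = 0.135/(0.0671×31.5) = 0.06387 K/W
R_plasterboard = L/(kA) = 0.205/(0.191×31.5) = 0.03407 K/W
R_outer film = 1/(h_o·A) = 1/(7.48×31.5) = 0.004244 K/W
R_total = 0.1057 K/W;  Q = ΔT/R_total = 91/0.1057 = 861 W
T_interface = T_inner − Q·ΣR(inner→interface) = 116 − 861×0.06737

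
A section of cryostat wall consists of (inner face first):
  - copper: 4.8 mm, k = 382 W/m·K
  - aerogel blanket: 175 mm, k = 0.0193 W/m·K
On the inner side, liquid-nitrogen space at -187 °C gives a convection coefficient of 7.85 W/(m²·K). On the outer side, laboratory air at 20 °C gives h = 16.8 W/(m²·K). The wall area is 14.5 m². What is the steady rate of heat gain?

Treating each layer as a thermal resistance in series:
R_inner film = 1/(h_i·A) = 1/(7.85×14.5) = 0.008785 K/W
R_copper = L/(kA) = 0.0048/(382×14.5) = 8.666×10^-7 K/W
R_aerogel blanket = L/(kA) = 0.175/(0.0193×14.5) = 0.6253 K/W
R_outer film = 1/(h_o·A) = 1/(16.8×14.5) = 0.004105 K/W
R_total = 0.6382 K/W
Q = ΔT / R_total = 207 / 0.6382

Q ≈ 324 W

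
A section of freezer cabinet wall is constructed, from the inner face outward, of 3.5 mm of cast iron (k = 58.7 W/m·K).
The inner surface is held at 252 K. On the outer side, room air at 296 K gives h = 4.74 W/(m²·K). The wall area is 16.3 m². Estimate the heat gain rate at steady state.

Q ≈ 3400 W

Thermal resistances in series:
R_cast iron = L/(kA) = 0.0035/(58.7×16.3) = 3.658×10^-6 K/W
R_outer film = 1/(h_o·A) = 1/(4.74×16.3) = 0.01294 K/W
R_total = 0.01295 K/W
Q = ΔT / R_total = 44 / 0.01295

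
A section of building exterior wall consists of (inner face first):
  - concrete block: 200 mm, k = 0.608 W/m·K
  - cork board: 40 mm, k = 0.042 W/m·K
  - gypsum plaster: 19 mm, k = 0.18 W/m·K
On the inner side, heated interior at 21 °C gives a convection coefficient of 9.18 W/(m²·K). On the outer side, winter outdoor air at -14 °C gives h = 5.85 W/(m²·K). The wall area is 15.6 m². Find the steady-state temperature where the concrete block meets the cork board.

T ≈ 11.8 °C

Series thermal resistances:
R_inner film = 1/(h_i·A) = 1/(9.18×15.6) = 0.006983 K/W
R_concrete block = L/(kA) = 0.2/(0.608×15.6) = 0.02109 K/W
R_cork board = L/(kA) = 0.04/(0.042×15.6) = 0.06105 K/W
R_gypsum plaster = L/(kA) = 0.019/(0.18×15.6) = 0.006766 K/W
R_outer film = 1/(h_o·A) = 1/(5.85×15.6) = 0.01096 K/W
R_total = 0.1068 K/W;  Q = ΔT/R_total = 35/0.1068 = 327.6 W
T_interface = T_inner − Q·ΣR(inner→interface) = 21 − 328×0.02807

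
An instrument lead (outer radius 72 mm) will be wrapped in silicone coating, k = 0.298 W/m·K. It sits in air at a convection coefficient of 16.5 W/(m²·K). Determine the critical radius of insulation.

r_cr ≈ 18.1 mm

For a cylinder r_cr = k/h = 0.298/16.5
r_cr = 18.1 mm; since the bare radius (72 mm) is above r_cr, any added insulation will reduce heat loss.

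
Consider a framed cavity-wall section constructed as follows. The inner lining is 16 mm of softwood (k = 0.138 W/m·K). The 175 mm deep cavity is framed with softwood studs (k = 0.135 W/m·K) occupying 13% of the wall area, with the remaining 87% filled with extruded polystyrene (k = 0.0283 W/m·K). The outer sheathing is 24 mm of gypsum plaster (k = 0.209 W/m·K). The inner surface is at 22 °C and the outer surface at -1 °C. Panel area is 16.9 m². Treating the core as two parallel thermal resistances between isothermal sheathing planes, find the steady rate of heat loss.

Sheathing layers in series; stud and cavity paths in parallel between them.
R_inner = 0.016/(0.138×16.9) = 0.00686 K/W
R_stud  = 0.175/(0.135×0.13×16.9) = 0.59 K/W
R_cav   = 0.175/(0.0283×0.87×16.9) = 0.4206 K/W
1/R_core = 1/R_stud + 1/R_cav → R_core = 0.2455 K/W
R_outer = 0.024/(0.209×16.9) = 0.006795 K/W
R_total = 0.2592 K/W
Q = ΔT/R_total = 23/0.2592

Q ≈ 88.7 W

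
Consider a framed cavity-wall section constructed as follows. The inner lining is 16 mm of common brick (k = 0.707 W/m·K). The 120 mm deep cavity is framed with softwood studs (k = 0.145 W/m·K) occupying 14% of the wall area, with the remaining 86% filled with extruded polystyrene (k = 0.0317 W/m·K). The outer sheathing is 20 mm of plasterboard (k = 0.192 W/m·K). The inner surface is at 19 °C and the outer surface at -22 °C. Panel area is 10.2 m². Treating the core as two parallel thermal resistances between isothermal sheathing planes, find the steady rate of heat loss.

Sheathing layers in series; stud and cavity paths in parallel between them.
R_inner = 0.016/(0.707×10.2) = 0.002219 K/W
R_stud  = 0.12/(0.145×0.14×10.2) = 0.5795 K/W
R_cav   = 0.12/(0.0317×0.86×10.2) = 0.4315 K/W
1/R_core = 1/R_stud + 1/R_cav → R_core = 0.2474 K/W
R_outer = 0.02/(0.192×10.2) = 0.01021 K/W
R_total = 0.2598 K/W
Q = ΔT/R_total = 41/0.2598

Q ≈ 158 W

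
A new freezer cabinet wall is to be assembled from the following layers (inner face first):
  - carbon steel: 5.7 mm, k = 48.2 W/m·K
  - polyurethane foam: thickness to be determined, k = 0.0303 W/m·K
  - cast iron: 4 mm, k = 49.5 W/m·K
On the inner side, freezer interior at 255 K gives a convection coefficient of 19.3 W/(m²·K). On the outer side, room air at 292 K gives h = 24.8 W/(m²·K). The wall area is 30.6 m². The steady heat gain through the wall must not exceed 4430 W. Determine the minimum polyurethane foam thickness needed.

Model the wall as resistances in series:
R_inner film = 1/(h_i·A) = 1/(19.3×30.6) = 0.001693 K/W
R_carbon steel = L/(kA) = 0.0057/(48.2×30.6) = 3.865×10^-6 K/W
R_cast iron = L/(kA) = 0.004/(49.5×30.6) = 2.641×10^-6 K/W
R_outer film = 1/(h_o·A) = 1/(24.8×30.6) = 0.001318 K/W
Sum of the known resistances R_other = 0.003017 K/W
Required total resistance R_tot = ΔT/Q_allow = 37/4430 = 0.008352 K/W
R_polyurethane foam = R_tot − R_other = 0.005335 K/W
L = R·k·A = 0.005335×0.0303×30.6

L ≈ 4.95 mm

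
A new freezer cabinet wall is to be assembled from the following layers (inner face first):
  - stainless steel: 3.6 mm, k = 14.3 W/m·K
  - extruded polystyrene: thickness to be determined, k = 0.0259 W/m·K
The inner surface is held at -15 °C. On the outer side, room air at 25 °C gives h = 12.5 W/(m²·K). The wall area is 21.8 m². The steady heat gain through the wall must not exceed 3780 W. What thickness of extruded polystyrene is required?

L ≈ 3.9 mm

Series thermal resistances:
R_stainless steel = L/(kA) = 0.0036/(14.3×21.8) = 1.155×10^-5 K/W
R_outer film = 1/(h_o·A) = 1/(12.5×21.8) = 0.00367 K/W
Sum of the known resistances R_other = 0.003681 K/W
Required total resistance R_tot = ΔT/Q_allow = 40/3780 = 0.01058 K/W
R_extruded polystyrene = R_tot − R_other = 0.006901 K/W
L = R·k·A = 0.006901×0.0259×21.8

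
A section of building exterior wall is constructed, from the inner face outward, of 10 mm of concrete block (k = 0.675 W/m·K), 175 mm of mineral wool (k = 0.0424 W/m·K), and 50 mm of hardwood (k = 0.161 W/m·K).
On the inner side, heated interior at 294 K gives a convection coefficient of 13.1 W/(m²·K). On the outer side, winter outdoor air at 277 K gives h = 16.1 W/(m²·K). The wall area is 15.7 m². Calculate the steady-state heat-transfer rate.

Q ≈ 58.1 W

Thermal resistances in series:
R_inner film = 1/(h_i·A) = 1/(13.1×15.7) = 0.004862 K/W
R_concrete block = L/(kA) = 0.01/(0.675×15.7) = 9.436×10^-4 K/W
R_mineral wool = L/(kA) = 0.175/(0.0424×15.7) = 0.2629 K/W
R_hardwood = L/(kA) = 0.05/(0.161×15.7) = 0.01978 K/W
R_outer film = 1/(h_o·A) = 1/(16.1×15.7) = 0.003956 K/W
R_total = 0.2924 K/W
Q = ΔT / R_total = 17 / 0.2924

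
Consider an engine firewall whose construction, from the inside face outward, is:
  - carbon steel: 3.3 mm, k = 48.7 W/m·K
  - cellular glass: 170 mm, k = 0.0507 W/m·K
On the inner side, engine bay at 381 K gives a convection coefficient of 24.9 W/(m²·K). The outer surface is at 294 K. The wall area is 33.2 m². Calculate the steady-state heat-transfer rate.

Model the wall as resistances in series:
R_inner film = 1/(h_i·A) = 1/(24.9×33.2) = 0.00121 K/W
R_carbon steel = L/(kA) = 0.0033/(48.7×33.2) = 2.041×10^-6 K/W
R_cellular glass = L/(kA) = 0.17/(0.0507×33.2) = 0.101 K/W
R_total = 0.1022 K/W
Q = ΔT / R_total = 87 / 0.1022

Q ≈ 851 W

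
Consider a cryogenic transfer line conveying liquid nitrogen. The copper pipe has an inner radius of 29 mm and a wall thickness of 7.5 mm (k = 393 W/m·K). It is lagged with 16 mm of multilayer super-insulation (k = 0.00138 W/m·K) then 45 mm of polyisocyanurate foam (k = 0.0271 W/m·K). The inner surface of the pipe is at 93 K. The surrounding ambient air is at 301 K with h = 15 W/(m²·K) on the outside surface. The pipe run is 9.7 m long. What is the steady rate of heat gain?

Per-layer cylindrical resistances, series-summed:
R_copper pipe wall = ln(36.5/29)/(2π×393×9.7) = 9.603×10^-6 K/W
R_multilayer super-insulation = ln(52.5/36.5)/(2π×0.00138×9.7) = 4.322 K/W
R_polyisocyanurate foam = ln(97.5/52.5)/(2π×0.0271×9.7) = 0.3748 K/W
R_outer film = 1/(h_o·2πr_oL) = 1/(15×2π×0.0975×9.7) = 0.01122 K/W
R_total = 4.708 K/W
Q = ΔT/R_total = 208/4.708

Q ≈ 44.2 W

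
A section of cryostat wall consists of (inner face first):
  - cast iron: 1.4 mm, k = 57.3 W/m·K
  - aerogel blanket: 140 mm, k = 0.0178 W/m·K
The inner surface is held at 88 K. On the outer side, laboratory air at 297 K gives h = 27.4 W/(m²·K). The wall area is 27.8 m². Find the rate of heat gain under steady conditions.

Q ≈ 735 W

Series thermal resistances:
R_cast iron = L/(kA) = 0.0014/(57.3×27.8) = 8.789×10^-7 K/W
R_aerogel blanket = L/(kA) = 0.14/(0.0178×27.8) = 0.2829 K/W
R_outer film = 1/(h_o·A) = 1/(27.4×27.8) = 0.001313 K/W
R_total = 0.2842 K/W
Q = ΔT / R_total = 209 / 0.2842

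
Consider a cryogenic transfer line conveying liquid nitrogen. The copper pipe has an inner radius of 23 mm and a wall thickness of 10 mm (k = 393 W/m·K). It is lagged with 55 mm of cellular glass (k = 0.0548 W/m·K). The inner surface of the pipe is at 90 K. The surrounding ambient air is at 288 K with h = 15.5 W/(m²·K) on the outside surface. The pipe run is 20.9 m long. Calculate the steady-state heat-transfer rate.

Q ≈ 1400 W

Per-layer cylindrical resistances, series-summed:
R_copper pipe wall = ln(33/23)/(2π×393×20.9) = 6.995×10^-6 K/W
R_cellular glass = ln(88/33)/(2π×0.0548×20.9) = 0.1363 K/W
R_outer film = 1/(h_o·2πr_oL) = 1/(15.5×2π×0.088×20.9) = 0.005583 K/W
R_total = 0.1419 K/W
Q = ΔT/R_total = 198/0.1419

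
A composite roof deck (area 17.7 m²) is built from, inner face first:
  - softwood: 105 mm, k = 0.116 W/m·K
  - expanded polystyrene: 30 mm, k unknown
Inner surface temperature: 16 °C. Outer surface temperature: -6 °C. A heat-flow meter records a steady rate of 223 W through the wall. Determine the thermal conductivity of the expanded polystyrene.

Series thermal resistances:
R_softwood = L/(kA) = 0.105/(0.116×17.7) = 0.05114 K/W
Sum of known resistances R_other = 0.05114 K/W
Total R = ΔT/Q = 22/223 = 0.09865 K/W
R_expanded polystyrene = R_total − R_other = 0.04752 K/W
k = L/(R·A) = 0.03/(0.04752×17.7)

k ≈ 0.0357 W/(m·K)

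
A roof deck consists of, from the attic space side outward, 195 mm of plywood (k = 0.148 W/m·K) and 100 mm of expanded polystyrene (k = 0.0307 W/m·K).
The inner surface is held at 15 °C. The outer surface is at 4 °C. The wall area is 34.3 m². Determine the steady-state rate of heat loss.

Using the resistance-network approach (series):
R_plywood = L/(kA) = 0.195/(0.148×34.3) = 0.03841 K/W
R_expanded polystyrene = L/(kA) = 0.1/(0.0307×34.3) = 0.09497 K/W
R_total = 0.1334 K/W
Q = ΔT / R_total = 11 / 0.1334

Q ≈ 82.5 W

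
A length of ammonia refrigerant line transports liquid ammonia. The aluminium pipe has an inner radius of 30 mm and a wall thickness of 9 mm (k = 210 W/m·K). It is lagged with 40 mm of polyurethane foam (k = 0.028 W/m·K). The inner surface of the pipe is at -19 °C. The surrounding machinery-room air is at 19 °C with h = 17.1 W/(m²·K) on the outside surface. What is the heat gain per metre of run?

Cylindrical conduction, so R = ln(r₂/r₁)/(2πkL) per layer, in series:
R_aluminium pipe wall = ln(39/30)/(2π×210×1) = 1.988×10^-4 K/W
R_polyurethane foam = ln(79/39)/(2π×0.028×1) = 4.012 K/W
R_outer film = 1/(h_o·2πr_oL) = 1/(17.1×2π×0.079×1) = 0.1178 K/W
R_total = 4.13 K/W
Q = ΔT/R_total = 38/4.13

q′ ≈ 9.2 W/m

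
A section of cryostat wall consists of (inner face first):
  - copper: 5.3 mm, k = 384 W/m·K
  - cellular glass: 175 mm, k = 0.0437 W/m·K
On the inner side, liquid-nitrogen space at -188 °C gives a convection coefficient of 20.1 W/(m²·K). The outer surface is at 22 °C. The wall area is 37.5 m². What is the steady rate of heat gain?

Treating each layer as a thermal resistance in series:
R_inner film = 1/(h_i·A) = 1/(20.1×37.5) = 0.001327 K/W
R_copper = L/(kA) = 0.0053/(384×37.5) = 3.681×10^-7 K/W
R_cellular glass = L/(kA) = 0.175/(0.0437×37.5) = 0.1068 K/W
R_total = 0.1081 K/W
Q = ΔT / R_total = 210 / 0.1081

Q ≈ 1940 W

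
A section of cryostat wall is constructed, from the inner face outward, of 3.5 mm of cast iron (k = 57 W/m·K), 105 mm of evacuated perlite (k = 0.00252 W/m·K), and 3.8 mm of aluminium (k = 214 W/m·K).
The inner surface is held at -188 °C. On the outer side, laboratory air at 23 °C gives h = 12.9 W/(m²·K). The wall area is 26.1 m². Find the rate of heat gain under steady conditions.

Q ≈ 132 W

Using the resistance-network approach (series):
R_cast iron = L/(kA) = 0.0035/(57×26.1) = 2.353×10^-6 K/W
R_evacuated perlite = L/(kA) = 0.105/(0.00252×26.1) = 1.596 K/W
R_aluminium = L/(kA) = 0.0038/(214×26.1) = 6.803×10^-7 K/W
R_outer film = 1/(h_o·A) = 1/(12.9×26.1) = 0.00297 K/W
R_total = 1.599 K/W
Q = ΔT / R_total = 211 / 1.599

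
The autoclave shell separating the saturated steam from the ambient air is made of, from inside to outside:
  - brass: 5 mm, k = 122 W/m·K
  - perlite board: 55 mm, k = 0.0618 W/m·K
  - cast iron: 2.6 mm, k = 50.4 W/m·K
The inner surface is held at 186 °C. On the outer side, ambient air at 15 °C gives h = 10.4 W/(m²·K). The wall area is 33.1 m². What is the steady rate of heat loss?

Q ≈ 5740 W

Thermal resistances in series:
R_brass = L/(kA) = 0.005/(122×33.1) = 1.238×10^-6 K/W
R_perlite board = L/(kA) = 0.055/(0.0618×33.1) = 0.02689 K/W
R_cast iron = L/(kA) = 0.0026/(50.4×33.1) = 1.559×10^-6 K/W
R_outer film = 1/(h_o·A) = 1/(10.4×33.1) = 0.002905 K/W
R_total = 0.02979 K/W
Q = ΔT / R_total = 171 / 0.02979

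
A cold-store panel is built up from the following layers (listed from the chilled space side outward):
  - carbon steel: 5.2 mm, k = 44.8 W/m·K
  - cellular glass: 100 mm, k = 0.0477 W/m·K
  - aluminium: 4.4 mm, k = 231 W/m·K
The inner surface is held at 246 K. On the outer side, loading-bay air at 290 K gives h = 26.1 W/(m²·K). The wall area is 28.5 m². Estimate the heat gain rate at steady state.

Q ≈ 587 W

Series thermal resistances:
R_carbon steel = L/(kA) = 0.0052/(44.8×28.5) = 4.073×10^-6 K/W
R_cellular glass = L/(kA) = 0.1/(0.0477×28.5) = 0.07356 K/W
R_aluminium = L/(kA) = 0.0044/(231×28.5) = 6.683×10^-7 K/W
R_outer film = 1/(h_o·A) = 1/(26.1×28.5) = 0.001344 K/W
R_total = 0.07491 K/W
Q = ΔT / R_total = 44 / 0.07491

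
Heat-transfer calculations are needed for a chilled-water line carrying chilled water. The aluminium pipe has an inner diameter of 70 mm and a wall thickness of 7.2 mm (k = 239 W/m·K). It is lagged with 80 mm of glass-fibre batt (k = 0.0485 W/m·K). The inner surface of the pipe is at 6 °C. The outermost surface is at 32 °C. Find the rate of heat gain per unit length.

Cylindrical conduction, so R = ln(r₂/r₁)/(2πkL) per layer, in series:
R_aluminium pipe wall = ln(42.2/35)/(2π×239×1) = 1.246×10^-4 K/W
R_glass-fibre batt = ln(122.2/42.2)/(2π×0.0485×1) = 3.489 K/W
R_total = 3.489 K/W
Q = ΔT/R_total = 26/3.489

q′ ≈ 7.45 W/m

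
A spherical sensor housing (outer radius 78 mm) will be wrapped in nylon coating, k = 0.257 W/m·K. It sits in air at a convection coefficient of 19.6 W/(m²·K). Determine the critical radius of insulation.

r_cr ≈ 26.2 mm

For a sphere r_cr = 2k/h = 2×0.257/19.6
r_cr = 26.2 mm; since the bare radius (78 mm) is above r_cr, any added insulation will reduce heat loss.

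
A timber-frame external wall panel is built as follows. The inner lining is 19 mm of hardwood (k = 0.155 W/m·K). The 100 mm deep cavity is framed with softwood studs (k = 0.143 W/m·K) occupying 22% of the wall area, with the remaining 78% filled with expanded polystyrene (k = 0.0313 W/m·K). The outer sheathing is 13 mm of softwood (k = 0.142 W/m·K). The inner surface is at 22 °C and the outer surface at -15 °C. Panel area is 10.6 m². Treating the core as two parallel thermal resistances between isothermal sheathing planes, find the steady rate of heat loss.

Sheathing layers in series; stud and cavity paths in parallel between them.
R_inner = 0.019/(0.155×10.6) = 0.01156 K/W
R_stud  = 0.1/(0.143×0.22×10.6) = 0.2999 K/W
R_cav   = 0.1/(0.0313×0.78×10.6) = 0.3864 K/W
1/R_core = 1/R_stud + 1/R_cav → R_core = 0.1688 K/W
R_outer = 0.013/(0.142×10.6) = 0.008637 K/W
R_total = 0.189 K/W
Q = ΔT/R_total = 37/0.189

Q ≈ 196 W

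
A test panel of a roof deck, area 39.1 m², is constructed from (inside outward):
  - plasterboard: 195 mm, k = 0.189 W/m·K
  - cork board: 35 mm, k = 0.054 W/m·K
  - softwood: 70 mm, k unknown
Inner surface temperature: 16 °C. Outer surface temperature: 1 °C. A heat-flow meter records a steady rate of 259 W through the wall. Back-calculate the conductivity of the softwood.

k ≈ 0.12 W/(m·K)

Thermal resistances in series:
R_plasterboard = L/(kA) = 0.195/(0.189×39.1) = 0.02639 K/W
R_cork board = L/(kA) = 0.035/(0.054×39.1) = 0.01658 K/W
Sum of known resistances R_other = 0.04296 K/W
Total R = ΔT/Q = 15/259 = 0.05792 K/W
R_softwood = R_total − R_other = 0.01495 K/W
k = L/(R·A) = 0.07/(0.01495×39.1)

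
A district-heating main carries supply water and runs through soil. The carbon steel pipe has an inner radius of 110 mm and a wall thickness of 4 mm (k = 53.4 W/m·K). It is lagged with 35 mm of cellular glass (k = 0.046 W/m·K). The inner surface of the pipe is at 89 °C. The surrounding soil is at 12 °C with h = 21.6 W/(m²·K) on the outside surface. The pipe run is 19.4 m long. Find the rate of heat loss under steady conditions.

Q ≈ 1530 W

For a radial system each layer contributes R = ln(r_out/r_in)/(2πkL); films add R = 1/(hA).
R_carbon steel pipe wall = ln(114/110)/(2π×53.4×19.4) = 5.487×10^-6 K/W
R_cellular glass = ln(149/114)/(2π×0.046×19.4) = 0.04775 K/W
R_outer film = 1/(h_o·2πr_oL) = 1/(21.6×2π×0.149×19.4) = 0.002549 K/W
R_total = 0.05031 K/W
Q = ΔT/R_total = 77/0.05031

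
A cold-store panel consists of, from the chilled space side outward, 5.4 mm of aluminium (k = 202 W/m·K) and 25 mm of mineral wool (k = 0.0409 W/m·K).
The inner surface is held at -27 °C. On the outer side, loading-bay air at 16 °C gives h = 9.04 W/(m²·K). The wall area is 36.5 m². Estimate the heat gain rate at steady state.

Thermal resistances in series:
R_aluminium = L/(kA) = 0.0054/(202×36.5) = 7.324×10^-7 K/W
R_mineral wool = L/(kA) = 0.025/(0.0409×36.5) = 0.01675 K/W
R_outer film = 1/(h_o·A) = 1/(9.04×36.5) = 0.003031 K/W
R_total = 0.01978 K/W
Q = ΔT / R_total = 43 / 0.01978

Q ≈ 2170 W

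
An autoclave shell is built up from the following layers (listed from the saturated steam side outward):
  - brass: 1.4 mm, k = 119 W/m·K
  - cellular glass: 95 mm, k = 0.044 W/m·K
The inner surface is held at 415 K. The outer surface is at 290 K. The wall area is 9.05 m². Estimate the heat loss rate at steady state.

Q ≈ 524 W

Thermal resistances in series:
R_brass = L/(kA) = 0.0014/(119×9.05) = 1.3×10^-6 K/W
R_cellular glass = L/(kA) = 0.095/(0.044×9.05) = 0.2386 K/W
R_total = 0.2386 K/W
Q = ΔT / R_total = 125 / 0.2386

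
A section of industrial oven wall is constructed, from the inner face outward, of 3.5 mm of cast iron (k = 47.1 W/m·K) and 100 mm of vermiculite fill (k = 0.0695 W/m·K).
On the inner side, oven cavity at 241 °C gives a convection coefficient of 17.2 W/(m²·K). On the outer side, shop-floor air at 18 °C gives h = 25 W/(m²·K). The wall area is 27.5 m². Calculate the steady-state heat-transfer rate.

Q ≈ 3990 W

Model the wall as resistances in series:
R_inner film = 1/(h_i·A) = 1/(17.2×27.5) = 0.002114 K/W
R_cast iron = L/(kA) = 0.0035/(47.1×27.5) = 2.702×10^-6 K/W
R_vermiculite fill = L/(kA) = 0.1/(0.0695×27.5) = 0.05232 K/W
R_outer film = 1/(h_o·A) = 1/(25×27.5) = 0.001455 K/W
R_total = 0.05589 K/W
Q = ΔT / R_total = 223 / 0.05589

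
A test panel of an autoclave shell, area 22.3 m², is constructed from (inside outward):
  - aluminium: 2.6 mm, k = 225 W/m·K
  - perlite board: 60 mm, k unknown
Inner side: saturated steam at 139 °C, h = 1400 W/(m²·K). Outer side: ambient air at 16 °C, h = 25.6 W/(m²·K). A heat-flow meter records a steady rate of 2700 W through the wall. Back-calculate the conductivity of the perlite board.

Treating each layer as a thermal resistance in series:
R_inner film = 1/(h_i·A) = 1/(1400×22.3) = 3.203×10^-5 K/W
R_aluminium = L/(kA) = 0.0026/(225×22.3) = 5.182×10^-7 K/W
R_outer film = 1/(h_o·A) = 1/(25.6×22.3) = 0.001752 K/W
Sum of known resistances R_other = 0.001784 K/W
Total R = ΔT/Q = 123/2700 = 0.04556 K/W
R_perlite board = R_total − R_other = 0.04377 K/W
k = L/(R·A) = 0.06/(0.04377×22.3)

k ≈ 0.0615 W/(m·K)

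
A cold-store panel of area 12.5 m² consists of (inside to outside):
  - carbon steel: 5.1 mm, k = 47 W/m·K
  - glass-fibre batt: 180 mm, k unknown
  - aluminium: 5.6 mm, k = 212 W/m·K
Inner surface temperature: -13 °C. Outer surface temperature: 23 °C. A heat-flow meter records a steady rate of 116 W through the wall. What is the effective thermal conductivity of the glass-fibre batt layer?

k ≈ 0.0464 W/(m·K)

Model the wall as resistances in series:
R_carbon steel = L/(kA) = 0.0051/(47×12.5) = 8.681×10^-6 K/W
R_aluminium = L/(kA) = 0.0056/(212×12.5) = 2.113×10^-6 K/W
Sum of known resistances R_other = 1.079×10^-5 K/W
Total R = ΔT/Q = 36/116 = 0.3103 K/W
R_glass-fibre batt = R_total − R_other = 0.3103 K/W
k = L/(R·A) = 0.18/(0.3103×12.5)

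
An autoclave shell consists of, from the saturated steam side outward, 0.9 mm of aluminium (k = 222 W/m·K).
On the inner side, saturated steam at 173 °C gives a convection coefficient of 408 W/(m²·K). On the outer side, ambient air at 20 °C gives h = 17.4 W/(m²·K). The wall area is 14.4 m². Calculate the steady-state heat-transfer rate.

Q ≈ 36800 W

Treating each layer as a thermal resistance in series:
R_inner film = 1/(h_i·A) = 1/(408×14.4) = 1.702×10^-4 K/W
R_aluminium = L/(kA) = 0.0009/(222×14.4) = 2.815×10^-7 K/W
R_outer film = 1/(h_o·A) = 1/(17.4×14.4) = 0.003991 K/W
R_total = 0.004162 K/W
Q = ΔT / R_total = 153 / 0.004162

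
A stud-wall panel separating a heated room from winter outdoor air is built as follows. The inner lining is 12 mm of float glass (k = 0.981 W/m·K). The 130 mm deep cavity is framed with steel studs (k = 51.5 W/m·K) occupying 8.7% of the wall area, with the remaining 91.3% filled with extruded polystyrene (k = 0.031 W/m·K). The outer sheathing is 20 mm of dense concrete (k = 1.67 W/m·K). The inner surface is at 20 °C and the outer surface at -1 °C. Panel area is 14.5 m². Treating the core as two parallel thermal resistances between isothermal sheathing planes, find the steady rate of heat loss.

Sheathing layers in series; stud and cavity paths in parallel between them.
R_inner = 0.012/(0.981×14.5) = 8.436×10^-4 K/W
R_stud  = 0.13/(51.5×0.087×14.5) = 0.002001 K/W
R_cav   = 0.13/(0.031×0.913×14.5) = 0.3168 K/W
1/R_core = 1/R_stud + 1/R_cav → R_core = 0.001988 K/W
R_outer = 0.02/(1.67×14.5) = 8.259×10^-4 K/W
R_total = 0.003658 K/W
Q = ΔT/R_total = 21/0.003658

Q ≈ 5740 W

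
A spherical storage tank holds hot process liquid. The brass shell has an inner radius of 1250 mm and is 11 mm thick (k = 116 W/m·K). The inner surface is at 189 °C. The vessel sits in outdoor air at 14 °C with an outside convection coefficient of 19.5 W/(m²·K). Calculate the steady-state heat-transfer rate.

Q ≈ 68100 W

Spherical conduction: R = (1/r_in − 1/r_out)/(4πk) per layer; series-sum.
R_brass shell = (1/1.25 − 1/1.261)/(4π×116) = 4.787×10^-6 K/W
R_outer film = 1/(h·4πr_o²) = 1/(19.5×4π×1.261²) = 0.002566 K/W
R_total = 0.002571 K/W
Q = ΔT/R_total = 175/0.002571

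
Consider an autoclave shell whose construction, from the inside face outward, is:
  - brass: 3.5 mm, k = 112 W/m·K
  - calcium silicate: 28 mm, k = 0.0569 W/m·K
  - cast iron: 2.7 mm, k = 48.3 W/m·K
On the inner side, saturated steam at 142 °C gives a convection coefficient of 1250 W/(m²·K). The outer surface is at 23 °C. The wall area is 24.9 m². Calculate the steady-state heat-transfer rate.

Model the wall as resistances in series:
R_inner film = 1/(h_i·A) = 1/(1250×24.9) = 3.213×10^-5 K/W
R_brass = L/(kA) = 0.0035/(112×24.9) = 1.255×10^-6 K/W
R_calcium silicate = L/(kA) = 0.028/(0.0569×24.9) = 0.01976 K/W
R_cast iron = L/(kA) = 0.0027/(48.3×24.9) = 2.245×10^-6 K/W
R_total = 0.0198 K/W
Q = ΔT / R_total = 119 / 0.0198

Q ≈ 6010 W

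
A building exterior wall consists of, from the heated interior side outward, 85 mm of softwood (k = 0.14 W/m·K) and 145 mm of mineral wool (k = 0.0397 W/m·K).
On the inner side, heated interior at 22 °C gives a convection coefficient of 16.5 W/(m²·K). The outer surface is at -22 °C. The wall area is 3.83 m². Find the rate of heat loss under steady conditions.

Q ≈ 39 W

Model the wall as resistances in series:
R_inner film = 1/(h_i·A) = 1/(16.5×3.83) = 0.01582 K/W
R_softwood = L/(kA) = 0.085/(0.14×3.83) = 0.1585 K/W
R_mineral wool = L/(kA) = 0.145/(0.0397×3.83) = 0.9536 K/W
R_total = 1.128 K/W
Q = ΔT / R_total = 44 / 1.128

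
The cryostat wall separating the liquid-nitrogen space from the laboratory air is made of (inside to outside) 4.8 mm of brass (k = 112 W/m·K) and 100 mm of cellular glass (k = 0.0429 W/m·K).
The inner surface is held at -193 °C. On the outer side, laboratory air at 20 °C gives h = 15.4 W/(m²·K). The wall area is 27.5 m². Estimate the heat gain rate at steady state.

Q ≈ 2440 W

Series thermal resistances:
R_brass = L/(kA) = 0.0048/(112×27.5) = 1.558×10^-6 K/W
R_cellular glass = L/(kA) = 0.1/(0.0429×27.5) = 0.08476 K/W
R_outer film = 1/(h_o·A) = 1/(15.4×27.5) = 0.002361 K/W
R_total = 0.08713 K/W
Q = ΔT / R_total = 213 / 0.08713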